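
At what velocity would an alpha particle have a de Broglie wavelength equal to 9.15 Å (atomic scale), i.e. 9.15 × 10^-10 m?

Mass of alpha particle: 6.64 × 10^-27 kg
1.09 × 10^2 m/s

From λ = h/(mv), solve for v:

v = h/(mλ)
v = (6.626 × 10^-34 J·s) / (6.64 × 10^-27 kg × 9.15 × 10^-10 m)
v = 1.09 × 10^2 m/s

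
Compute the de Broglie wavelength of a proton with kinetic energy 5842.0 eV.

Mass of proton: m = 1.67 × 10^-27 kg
3.75 × 10^-13 m

Using λ = h/√(2mKE):

First convert KE to Joules: KE = 5842.0 eV = 9.360 × 10^-16 J

λ = h/√(2mKE)
λ = (6.626 × 10^-34 J·s) / √(2 × 1.67 × 10^-27 kg × 9.360 × 10^-16 J)
λ = 3.75 × 10^-13 m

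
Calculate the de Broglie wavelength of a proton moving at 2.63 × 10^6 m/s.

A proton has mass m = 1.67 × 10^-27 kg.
1.51 × 10^-13 m

Using the de Broglie relation λ = h/(mv):

λ = h/(mv)
λ = (6.626 × 10^-34 J·s) / (1.67 × 10^-27 kg × 2.63 × 10^6 m/s)
λ = 1.51 × 10^-13 m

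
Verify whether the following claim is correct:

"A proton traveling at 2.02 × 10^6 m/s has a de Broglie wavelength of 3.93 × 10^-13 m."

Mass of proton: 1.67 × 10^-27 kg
False

The claim is incorrect.

Using λ = h/(mv):
λ = (6.626 × 10^-34 J·s) / (1.67 × 10^-27 kg × 2.02 × 10^6 m/s)
λ = 1.96 × 10^-13 m

The actual wavelength differs from the claimed 3.93 × 10^-13 m.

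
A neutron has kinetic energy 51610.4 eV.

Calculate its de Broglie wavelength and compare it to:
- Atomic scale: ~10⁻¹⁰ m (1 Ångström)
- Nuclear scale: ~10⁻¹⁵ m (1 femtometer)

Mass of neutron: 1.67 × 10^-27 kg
λ = 1.26 × 10^-13 m, which is between nuclear and atomic scales.

Using λ = h/√(2mKE):

KE = 51610.4 eV = 8.269 × 10^-15 J

λ = h/√(2mKE)
λ = (6.626 × 10^-34 J·s) / √(2 × 1.67 × 10^-27 kg × 8.269 × 10^-15 J)
λ = 1.26 × 10^-13 m

Comparison:
- Atomic scale (10⁻¹⁰ m): λ is 0.0013× this size
- Nuclear scale (10⁻¹⁵ m): λ is 1.3e+02× this size

The wavelength is between nuclear and atomic scales.

This wavelength is appropriate for probing atomic structure but too large for nuclear physics experiments.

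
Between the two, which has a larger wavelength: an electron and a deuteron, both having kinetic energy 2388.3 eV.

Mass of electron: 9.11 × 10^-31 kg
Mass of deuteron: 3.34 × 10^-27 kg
The electron has the longer wavelength.

Using λ = h/√(2mKE):

For electron: λ₁ = h/√(2m₁KE) = 2.51 × 10^-11 m
For deuteron: λ₂ = h/√(2m₂KE) = 4.14 × 10^-13 m

Since λ ∝ 1/√m at constant kinetic energy, the lighter particle has the longer wavelength.

The electron has the longer de Broglie wavelength.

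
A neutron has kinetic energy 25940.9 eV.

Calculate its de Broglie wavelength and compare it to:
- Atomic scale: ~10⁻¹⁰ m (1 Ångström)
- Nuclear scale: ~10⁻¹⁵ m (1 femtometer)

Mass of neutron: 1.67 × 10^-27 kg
λ = 1.78 × 10^-13 m, which is between nuclear and atomic scales.

Using λ = h/√(2mKE):

KE = 25940.9 eV = 4.156 × 10^-15 J

λ = h/√(2mKE)
λ = (6.626 × 10^-34 J·s) / √(2 × 1.67 × 10^-27 kg × 4.156 × 10^-15 J)
λ = 1.78 × 10^-13 m

Comparison:
- Atomic scale (10⁻¹⁰ m): λ is 0.0018× this size
- Nuclear scale (10⁻¹⁵ m): λ is 1.8e+02× this size

The wavelength is between nuclear and atomic scales.

This wavelength is appropriate for probing atomic structure but too large for nuclear physics experiments.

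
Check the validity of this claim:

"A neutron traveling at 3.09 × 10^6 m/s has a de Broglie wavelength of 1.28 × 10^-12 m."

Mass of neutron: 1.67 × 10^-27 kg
False

The claim is incorrect.

Using λ = h/(mv):
λ = (6.626 × 10^-34 J·s) / (1.67 × 10^-27 kg × 3.09 × 10^6 m/s)
λ = 1.28 × 10^-13 m

The actual wavelength differs from the claimed 1.28 × 10^-12 m.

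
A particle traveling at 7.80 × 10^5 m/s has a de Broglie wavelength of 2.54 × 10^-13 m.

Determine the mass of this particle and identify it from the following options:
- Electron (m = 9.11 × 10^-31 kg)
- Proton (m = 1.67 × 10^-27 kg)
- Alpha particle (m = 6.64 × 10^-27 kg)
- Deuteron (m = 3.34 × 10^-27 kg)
The particle is a deuteron.

From λ = h/(mv), solve for mass:

m = h/(λv)
m = (6.626 × 10^-34 J·s) / (2.54 × 10^-13 m × 7.80 × 10^5 m/s)
m = 3.34 × 10^-27 kg

Comparing with the listed masses, this is closest to a deuteron.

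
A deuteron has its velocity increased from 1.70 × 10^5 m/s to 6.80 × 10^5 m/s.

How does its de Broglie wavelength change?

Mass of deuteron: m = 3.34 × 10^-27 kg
The wavelength decreases by a factor of 4.

Using λ = h/(mv):

Initial wavelength: λ₁ = h/(mv₁) = 1.17 × 10^-12 m
Final wavelength: λ₂ = h/(mv₂) = 2.92 × 10^-13 m

Since λ ∝ 1/v, when velocity increases by a factor of 4, the wavelength decreases by a factor of 4.

λ₂/λ₁ = v₁/v₂ = 1/4

The wavelength decreases by a factor of 4.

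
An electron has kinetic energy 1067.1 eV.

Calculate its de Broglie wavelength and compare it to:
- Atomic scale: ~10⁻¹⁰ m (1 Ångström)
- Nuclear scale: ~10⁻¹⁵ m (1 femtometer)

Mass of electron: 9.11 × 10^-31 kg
λ = 3.75 × 10^-11 m, which is between nuclear and atomic scales.

Using λ = h/√(2mKE):

KE = 1067.1 eV = 1.710 × 10^-16 J

λ = h/√(2mKE)
λ = (6.626 × 10^-34 J·s) / √(2 × 9.11 × 10^-31 kg × 1.710 × 10^-16 J)
λ = 3.75 × 10^-11 m

Comparison:
- Atomic scale (10⁻¹⁰ m): λ is 0.38× this size
- Nuclear scale (10⁻¹⁵ m): λ is 3.8e+04× this size

The wavelength is between nuclear and atomic scales.

This wavelength is appropriate for probing atomic structure but too large for nuclear physics experiments.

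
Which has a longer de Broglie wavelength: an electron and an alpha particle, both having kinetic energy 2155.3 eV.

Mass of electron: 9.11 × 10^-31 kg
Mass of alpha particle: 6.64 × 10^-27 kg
The electron has the longer wavelength.

Using λ = h/√(2mKE):

For electron: λ₁ = h/√(2m₁KE) = 2.64 × 10^-11 m
For alpha particle: λ₂ = h/√(2m₂KE) = 3.09 × 10^-13 m

Since λ ∝ 1/√m at constant kinetic energy, the lighter particle has the longer wavelength.

The electron has the longer de Broglie wavelength.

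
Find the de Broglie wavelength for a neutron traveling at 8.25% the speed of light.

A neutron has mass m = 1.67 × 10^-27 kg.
1.60 × 10^-14 m

Using the de Broglie relation λ = h/(mv):

v = 8.25% × c = 2.473 × 10^7 m/s

λ = h/(mv)
λ = (6.626 × 10^-34 J·s) / (1.67 × 10^-27 kg × 2.473 × 10^7 m/s)
λ = 1.60 × 10^-14 m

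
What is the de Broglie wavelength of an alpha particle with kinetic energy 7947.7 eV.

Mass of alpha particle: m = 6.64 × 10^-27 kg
1.61 × 10^-13 m

Using λ = h/√(2mKE):

First convert KE to Joules: KE = 7947.7 eV = 1.273 × 10^-15 J

λ = h/√(2mKE)
λ = (6.626 × 10^-34 J·s) / √(2 × 6.64 × 10^-27 kg × 1.273 × 10^-15 J)
λ = 1.61 × 10^-13 m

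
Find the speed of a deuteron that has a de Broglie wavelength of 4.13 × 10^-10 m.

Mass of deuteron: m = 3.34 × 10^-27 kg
4.80 × 10^2 m/s

From the de Broglie relation λ = h/(mv), we solve for v:

v = h/(mλ)
v = (6.626 × 10^-34 J·s) / (3.34 × 10^-27 kg × 4.13 × 10^-10 m)
v = 4.80 × 10^2 m/s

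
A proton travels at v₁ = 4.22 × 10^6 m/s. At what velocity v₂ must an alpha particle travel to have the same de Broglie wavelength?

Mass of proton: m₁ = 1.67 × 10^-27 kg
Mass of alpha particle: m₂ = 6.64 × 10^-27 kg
v₂ = 1.06 × 10^6 m/s

For equal de Broglie wavelengths: λ₁ = λ₂

h/(m₁v₁) = h/(m₂v₂)
m₁v₁ = m₂v₂
v₂ = v₁ · (m₁/m₂)

v₂ = 4.22 × 10^6 m/s × (1.67 × 10^-27 kg / 6.64 × 10^-27 kg)
v₂ = 1.06 × 10^6 m/s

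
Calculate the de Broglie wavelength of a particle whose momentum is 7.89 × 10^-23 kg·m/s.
8.40 × 10^-12 m

Using the de Broglie relation λ = h/p:

λ = h/p
λ = (6.626 × 10^-34 J·s) / (7.89 × 10^-23 kg·m/s)
λ = 8.40 × 10^-12 m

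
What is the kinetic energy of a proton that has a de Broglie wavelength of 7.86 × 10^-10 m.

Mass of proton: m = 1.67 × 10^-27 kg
2.13 × 10^-22 J (or 1.33 × 10^-3 eV)

From λ = h/√(2mKE), we solve for KE:

λ² = h²/(2mKE)
KE = h²/(2mλ²)
KE = (6.626 × 10^-34 J·s)² / (2 × 1.67 × 10^-27 kg × (7.86 × 10^-10 m)²)
KE = 2.13 × 10^-22 J
KE = 1.33 × 10^-3 eV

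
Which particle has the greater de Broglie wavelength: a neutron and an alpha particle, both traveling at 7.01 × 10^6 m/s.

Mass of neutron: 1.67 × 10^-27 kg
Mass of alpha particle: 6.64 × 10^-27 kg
The neutron has the longer wavelength.

Using λ = h/(mv), since both particles have the same velocity, the wavelength depends only on mass.

For neutron: λ₁ = h/(m₁v) = 5.66 × 10^-14 m
For alpha particle: λ₂ = h/(m₂v) = 1.42 × 10^-14 m

Since λ ∝ 1/m at constant velocity, the lighter particle has the longer wavelength.

The neutron has the longer de Broglie wavelength.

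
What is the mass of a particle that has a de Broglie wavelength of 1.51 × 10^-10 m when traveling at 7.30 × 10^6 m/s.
6.01 × 10^-31 kg

From the de Broglie relation λ = h/(mv), we solve for m:

m = h/(λv)
m = (6.626 × 10^-34 J·s) / (1.51 × 10^-10 m × 7.30 × 10^6 m/s)
m = 6.01 × 10^-31 kg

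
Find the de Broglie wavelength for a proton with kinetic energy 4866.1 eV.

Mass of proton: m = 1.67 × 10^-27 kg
4.11 × 10^-13 m

Using λ = h/√(2mKE):

First convert KE to Joules: KE = 4866.1 eV = 7.796 × 10^-16 J

λ = h/√(2mKE)
λ = (6.626 × 10^-34 J·s) / √(2 × 1.67 × 10^-27 kg × 7.796 × 10^-16 J)
λ = 4.11 × 10^-13 m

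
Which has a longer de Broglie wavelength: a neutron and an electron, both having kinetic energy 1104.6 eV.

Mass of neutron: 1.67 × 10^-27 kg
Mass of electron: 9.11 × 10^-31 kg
The electron has the longer wavelength.

Using λ = h/√(2mKE):

For neutron: λ₁ = h/√(2m₁KE) = 8.62 × 10^-13 m
For electron: λ₂ = h/√(2m₂KE) = 3.69 × 10^-11 m

Since λ ∝ 1/√m at constant kinetic energy, the lighter particle has the longer wavelength.

The electron has the longer de Broglie wavelength.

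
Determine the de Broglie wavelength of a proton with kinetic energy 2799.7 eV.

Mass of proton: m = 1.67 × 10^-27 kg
5.41 × 10^-13 m

Using λ = h/√(2mKE):

First convert KE to Joules: KE = 2799.7 eV = 4.486 × 10^-16 J

λ = h/√(2mKE)
λ = (6.626 × 10^-34 J·s) / √(2 × 1.67 × 10^-27 kg × 4.486 × 10^-16 J)
λ = 5.41 × 10^-13 m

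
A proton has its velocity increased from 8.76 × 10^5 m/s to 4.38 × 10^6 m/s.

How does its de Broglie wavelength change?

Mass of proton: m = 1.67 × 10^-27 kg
The wavelength decreases by a factor of 5.

Using λ = h/(mv):

Initial wavelength: λ₁ = h/(mv₁) = 4.53 × 10^-13 m
Final wavelength: λ₂ = h/(mv₂) = 9.06 × 10^-14 m

Since λ ∝ 1/v, when velocity increases by a factor of 5, the wavelength decreases by a factor of 5.

λ₂/λ₁ = v₁/v₂ = 1/5

The wavelength decreases by a factor of 5.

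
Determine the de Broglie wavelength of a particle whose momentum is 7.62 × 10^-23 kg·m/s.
8.70 × 10^-12 m

Using the de Broglie relation λ = h/p:

λ = h/p
λ = (6.626 × 10^-34 J·s) / (7.62 × 10^-23 kg·m/s)
λ = 8.70 × 10^-12 m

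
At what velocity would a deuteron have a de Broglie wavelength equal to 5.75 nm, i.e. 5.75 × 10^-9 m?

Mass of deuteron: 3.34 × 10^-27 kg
3.45 × 10^1 m/s

From λ = h/(mv), solve for v:

v = h/(mλ)
v = (6.626 × 10^-34 J·s) / (3.34 × 10^-27 kg × 5.75 × 10^-9 m)
v = 3.45 × 10^1 m/s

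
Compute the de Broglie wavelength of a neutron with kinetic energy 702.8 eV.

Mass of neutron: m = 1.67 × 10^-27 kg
1.08 × 10^-12 m

Using λ = h/√(2mKE):

First convert KE to Joules: KE = 702.8 eV = 1.126 × 10^-16 J

λ = h/√(2mKE)
λ = (6.626 × 10^-34 J·s) / √(2 × 1.67 × 10^-27 kg × 1.126 × 10^-16 J)
λ = 1.08 × 10^-12 m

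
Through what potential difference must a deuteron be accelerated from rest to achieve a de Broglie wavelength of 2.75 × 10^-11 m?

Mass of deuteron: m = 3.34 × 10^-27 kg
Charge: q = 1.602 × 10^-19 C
5.42 × 10^-1 V

From λ = h/√(2mqV), we solve for V:

λ² = h²/(2mqV)
V = h²/(2mqλ²)
V = (6.626 × 10^-34 J·s)² / (2 × 3.34 × 10^-27 kg × 1.602 × 10^-19 C × (2.75 × 10^-11 m)²)
V = 5.42 × 10^-1 V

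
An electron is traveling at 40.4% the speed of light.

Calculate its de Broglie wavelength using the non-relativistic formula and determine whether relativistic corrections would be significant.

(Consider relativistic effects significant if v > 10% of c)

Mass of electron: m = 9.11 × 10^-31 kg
Yes, relativistic corrections are needed.

Using the non-relativistic de Broglie formula λ = h/(mv):

v = 40.4% × c = 1.211 × 10^8 m/s

λ = h/(mv)
λ = (6.626 × 10^-34 J·s) / (9.11 × 10^-31 kg × 1.211 × 10^8 m/s)
λ = 6.01 × 10^-12 m

Since v = 40.4% of c > 10% of c, relativistic corrections ARE significant and the actual wavelength would differ from this non-relativistic estimate.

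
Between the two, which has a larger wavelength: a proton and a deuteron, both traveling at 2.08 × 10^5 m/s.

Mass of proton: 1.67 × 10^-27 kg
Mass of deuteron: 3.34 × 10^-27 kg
The proton has the longer wavelength.

Using λ = h/(mv), since both particles have the same velocity, the wavelength depends only on mass.

For proton: λ₁ = h/(m₁v) = 1.91 × 10^-12 m
For deuteron: λ₂ = h/(m₂v) = 9.54 × 10^-13 m

Since λ ∝ 1/m at constant velocity, the lighter particle has the longer wavelength.

The proton has the longer de Broglie wavelength.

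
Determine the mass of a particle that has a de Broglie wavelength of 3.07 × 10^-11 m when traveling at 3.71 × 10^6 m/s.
5.82 × 10^-30 kg

From the de Broglie relation λ = h/(mv), we solve for m:

m = h/(λv)
m = (6.626 × 10^-34 J·s) / (3.07 × 10^-11 m × 3.71 × 10^6 m/s)
m = 5.82 × 10^-30 kg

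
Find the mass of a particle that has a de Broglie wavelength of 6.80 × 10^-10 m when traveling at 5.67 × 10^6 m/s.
1.72 × 10^-31 kg

From the de Broglie relation λ = h/(mv), we solve for m:

m = h/(λv)
m = (6.626 × 10^-34 J·s) / (6.80 × 10^-10 m × 5.67 × 10^6 m/s)
m = 1.72 × 10^-31 kg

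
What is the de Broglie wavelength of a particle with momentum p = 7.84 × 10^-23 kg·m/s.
8.45 × 10^-12 m

Using the de Broglie relation λ = h/p:

λ = h/p
λ = (6.626 × 10^-34 J·s) / (7.84 × 10^-23 kg·m/s)
λ = 8.45 × 10^-12 m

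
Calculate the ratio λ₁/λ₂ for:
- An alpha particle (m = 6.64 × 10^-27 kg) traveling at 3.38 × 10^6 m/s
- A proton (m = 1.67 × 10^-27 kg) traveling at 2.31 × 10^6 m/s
λ₁/λ₂ = 0.172

Using λ = h/(mv):

λ₁ = h/(m₁v₁) = 2.95 × 10^-14 m
λ₂ = h/(m₂v₂) = 1.72 × 10^-13 m

Ratio λ₁/λ₂ = (m₂v₂)/(m₁v₁)
         = (1.67 × 10^-27 kg × 2.31 × 10^6 m/s) / (6.64 × 10^-27 kg × 3.38 × 10^6 m/s)
         = 0.172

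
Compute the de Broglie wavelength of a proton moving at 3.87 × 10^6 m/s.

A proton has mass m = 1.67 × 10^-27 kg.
1.03 × 10^-13 m

Using the de Broglie relation λ = h/(mv):

λ = h/(mv)
λ = (6.626 × 10^-34 J·s) / (1.67 × 10^-27 kg × 3.87 × 10^6 m/s)
λ = 1.03 × 10^-13 m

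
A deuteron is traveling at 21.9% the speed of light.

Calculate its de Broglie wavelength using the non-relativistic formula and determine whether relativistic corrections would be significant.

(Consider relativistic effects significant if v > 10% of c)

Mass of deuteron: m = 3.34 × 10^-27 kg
Yes, relativistic corrections are needed.

Using the non-relativistic de Broglie formula λ = h/(mv):

v = 21.9% × c = 6.565 × 10^7 m/s

λ = h/(mv)
λ = (6.626 × 10^-34 J·s) / (3.34 × 10^-27 kg × 6.565 × 10^7 m/s)
λ = 3.02 × 10^-15 m

Since v = 21.9% of c > 10% of c, relativistic corrections ARE significant and the actual wavelength would differ from this non-relativistic estimate.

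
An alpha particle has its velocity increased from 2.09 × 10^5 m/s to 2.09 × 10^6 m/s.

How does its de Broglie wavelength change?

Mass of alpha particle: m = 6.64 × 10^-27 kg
The wavelength decreases by a factor of 10.

Using λ = h/(mv):

Initial wavelength: λ₁ = h/(mv₁) = 4.77 × 10^-13 m
Final wavelength: λ₂ = h/(mv₂) = 4.77 × 10^-14 m

Since λ ∝ 1/v, when velocity increases by a factor of 10, the wavelength decreases by a factor of 10.

λ₂/λ₁ = v₁/v₂ = 1/10

The wavelength decreases by a factor of 10.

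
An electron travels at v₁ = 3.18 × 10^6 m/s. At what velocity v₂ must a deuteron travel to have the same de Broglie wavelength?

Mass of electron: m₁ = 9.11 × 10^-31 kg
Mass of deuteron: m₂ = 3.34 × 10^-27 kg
v₂ = 8.67 × 10^2 m/s

For equal de Broglie wavelengths: λ₁ = λ₂

h/(m₁v₁) = h/(m₂v₂)
m₁v₁ = m₂v₂
v₂ = v₁ · (m₁/m₂)

v₂ = 3.18 × 10^6 m/s × (9.11 × 10^-31 kg / 3.34 × 10^-27 kg)
v₂ = 8.67 × 10^2 m/s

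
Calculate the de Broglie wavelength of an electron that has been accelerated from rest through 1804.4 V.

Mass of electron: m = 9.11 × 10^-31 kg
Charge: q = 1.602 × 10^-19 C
2.89 × 10^-11 m

When a particle is accelerated through voltage V, it gains kinetic energy KE = qV.

The de Broglie wavelength is then λ = h/√(2mqV):

λ = h/√(2mqV)
λ = (6.626 × 10^-34 J·s) / √(2 × 9.11 × 10^-31 kg × 1.602 × 10^-19 C × 1804.4 V)
λ = 2.89 × 10^-11 m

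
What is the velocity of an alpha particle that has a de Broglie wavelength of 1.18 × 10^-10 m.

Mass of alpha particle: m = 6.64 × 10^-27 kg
8.46 × 10^2 m/s

From the de Broglie relation λ = h/(mv), we solve for v:

v = h/(mλ)
v = (6.626 × 10^-34 J·s) / (6.64 × 10^-27 kg × 1.18 × 10^-10 m)
v = 8.46 × 10^2 m/s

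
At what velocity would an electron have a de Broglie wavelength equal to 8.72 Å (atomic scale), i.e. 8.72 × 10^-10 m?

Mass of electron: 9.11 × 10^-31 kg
8.34 × 10^5 m/s

From λ = h/(mv), solve for v:

v = h/(mλ)
v = (6.626 × 10^-34 J·s) / (9.11 × 10^-31 kg × 8.72 × 10^-10 m)
v = 8.34 × 10^5 m/s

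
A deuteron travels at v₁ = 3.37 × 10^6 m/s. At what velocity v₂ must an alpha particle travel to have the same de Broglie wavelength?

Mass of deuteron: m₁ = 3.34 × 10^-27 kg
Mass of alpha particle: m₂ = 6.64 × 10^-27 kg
v₂ = 1.70 × 10^6 m/s

For equal de Broglie wavelengths: λ₁ = λ₂

h/(m₁v₁) = h/(m₂v₂)
m₁v₁ = m₂v₂
v₂ = v₁ · (m₁/m₂)

v₂ = 3.37 × 10^6 m/s × (3.34 × 10^-27 kg / 6.64 × 10^-27 kg)
v₂ = 1.70 × 10^6 m/s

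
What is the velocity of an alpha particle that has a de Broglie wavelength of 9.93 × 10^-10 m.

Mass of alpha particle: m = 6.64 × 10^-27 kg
1.00 × 10^2 m/s

From the de Broglie relation λ = h/(mv), we solve for v:

v = h/(mλ)
v = (6.626 × 10^-34 J·s) / (6.64 × 10^-27 kg × 9.93 × 10^-10 m)
v = 1.00 × 10^2 m/s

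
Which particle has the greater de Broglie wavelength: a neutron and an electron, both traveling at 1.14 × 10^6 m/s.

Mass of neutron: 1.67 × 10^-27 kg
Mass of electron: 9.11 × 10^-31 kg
The electron has the longer wavelength.

Using λ = h/(mv), since both particles have the same velocity, the wavelength depends only on mass.

For neutron: λ₁ = h/(m₁v) = 3.48 × 10^-13 m
For electron: λ₂ = h/(m₂v) = 6.38 × 10^-10 m

Since λ ∝ 1/m at constant velocity, the lighter particle has the longer wavelength.

The electron has the longer de Broglie wavelength.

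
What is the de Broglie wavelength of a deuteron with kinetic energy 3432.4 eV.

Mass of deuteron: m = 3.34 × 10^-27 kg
3.46 × 10^-13 m

Using λ = h/√(2mKE):

First convert KE to Joules: KE = 3432.4 eV = 5.499 × 10^-16 J

λ = h/√(2mKE)
λ = (6.626 × 10^-34 J·s) / √(2 × 3.34 × 10^-27 kg × 5.499 × 10^-16 J)
λ = 3.46 × 10^-13 m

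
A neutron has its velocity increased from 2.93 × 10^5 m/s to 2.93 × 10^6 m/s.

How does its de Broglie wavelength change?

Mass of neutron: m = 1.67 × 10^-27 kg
The wavelength decreases by a factor of 10.

Using λ = h/(mv):

Initial wavelength: λ₁ = h/(mv₁) = 1.35 × 10^-12 m
Final wavelength: λ₂ = h/(mv₂) = 1.35 × 10^-13 m

Since λ ∝ 1/v, when velocity increases by a factor of 10, the wavelength decreases by a factor of 10.

λ₂/λ₁ = v₁/v₂ = 1/10

The wavelength decreases by a factor of 10.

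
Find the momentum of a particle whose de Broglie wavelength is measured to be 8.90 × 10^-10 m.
7.44 × 10^-25 kg·m/s

From the de Broglie relation λ = h/p, we solve for p:

p = h/λ
p = (6.626 × 10^-34 J·s) / (8.90 × 10^-10 m)
p = 7.44 × 10^-25 kg·m/s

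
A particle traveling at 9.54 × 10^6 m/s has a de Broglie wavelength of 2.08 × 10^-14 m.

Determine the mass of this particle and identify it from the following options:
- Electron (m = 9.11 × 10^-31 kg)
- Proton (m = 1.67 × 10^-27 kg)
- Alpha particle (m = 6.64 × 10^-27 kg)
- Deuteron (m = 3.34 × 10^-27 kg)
The particle is a deuteron.

From λ = h/(mv), solve for mass:

m = h/(λv)
m = (6.626 × 10^-34 J·s) / (2.08 × 10^-14 m × 9.54 × 10^6 m/s)
m = 3.34 × 10^-27 kg

Comparing with the listed masses, this is closest to a deuteron.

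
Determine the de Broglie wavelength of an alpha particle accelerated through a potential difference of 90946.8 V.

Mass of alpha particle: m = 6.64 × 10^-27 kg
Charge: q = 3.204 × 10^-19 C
3.37 × 10^-14 m

When a particle is accelerated through voltage V, it gains kinetic energy KE = qV.

The de Broglie wavelength is then λ = h/√(2mqV):

λ = h/√(2mqV)
λ = (6.626 × 10^-34 J·s) / √(2 × 6.64 × 10^-27 kg × 3.204 × 10^-19 C × 90946.8 V)
λ = 3.37 × 10^-14 m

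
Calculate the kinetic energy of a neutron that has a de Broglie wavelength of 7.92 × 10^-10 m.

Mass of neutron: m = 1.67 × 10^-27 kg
2.10 × 10^-22 J (or 1.31 × 10^-3 eV)

From λ = h/√(2mKE), we solve for KE:

λ² = h²/(2mKE)
KE = h²/(2mλ²)
KE = (6.626 × 10^-34 J·s)² / (2 × 1.67 × 10^-27 kg × (7.92 × 10^-10 m)²)
KE = 2.10 × 10^-22 J
KE = 1.31 × 10^-3 eV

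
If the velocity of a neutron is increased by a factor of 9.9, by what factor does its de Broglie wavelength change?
The wavelength decreases by a factor of 9.9.

From λ = h/(mv), the wavelength is inversely proportional to velocity:

λ ∝ 1/v

If v → 9.9v, then λ → λ/9.9

When velocity is increased by a factor of 9.9, the wavelength decreases by a factor of 9.9.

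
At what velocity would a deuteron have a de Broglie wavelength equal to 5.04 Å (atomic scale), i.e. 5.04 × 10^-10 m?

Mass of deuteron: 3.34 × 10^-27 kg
3.94 × 10^2 m/s

From λ = h/(mv), solve for v:

v = h/(mλ)
v = (6.626 × 10^-34 J·s) / (3.34 × 10^-27 kg × 5.04 × 10^-10 m)
v = 3.94 × 10^2 m/s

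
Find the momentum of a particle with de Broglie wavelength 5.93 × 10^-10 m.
1.12 × 10^-24 kg·m/s

From the de Broglie relation λ = h/p, we solve for p:

p = h/λ
p = (6.626 × 10^-34 J·s) / (5.93 × 10^-10 m)
p = 1.12 × 10^-24 kg·m/s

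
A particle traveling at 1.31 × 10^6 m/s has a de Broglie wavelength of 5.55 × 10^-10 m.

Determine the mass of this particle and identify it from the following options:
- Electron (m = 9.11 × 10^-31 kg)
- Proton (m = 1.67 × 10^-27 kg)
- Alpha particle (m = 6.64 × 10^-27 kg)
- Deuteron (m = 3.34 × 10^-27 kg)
The particle is an electron.

From λ = h/(mv), solve for mass:

m = h/(λv)
m = (6.626 × 10^-34 J·s) / (5.55 × 10^-10 m × 1.31 × 10^6 m/s)
m = 9.11 × 10^-31 kg

Comparing with the listed masses, this is closest to an electron.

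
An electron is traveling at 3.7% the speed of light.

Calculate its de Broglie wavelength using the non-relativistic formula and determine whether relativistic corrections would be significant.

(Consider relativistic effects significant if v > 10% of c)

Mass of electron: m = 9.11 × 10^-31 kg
No, relativistic corrections are not needed.

Using the non-relativistic de Broglie formula λ = h/(mv):

v = 3.7% × c = 1.109 × 10^7 m/s

λ = h/(mv)
λ = (6.626 × 10^-34 J·s) / (9.11 × 10^-31 kg × 1.109 × 10^7 m/s)
λ = 6.56 × 10^-11 m

Since v = 3.7% of c < 10% of c, relativistic corrections are NOT significant and this non-relativistic result is a good approximation.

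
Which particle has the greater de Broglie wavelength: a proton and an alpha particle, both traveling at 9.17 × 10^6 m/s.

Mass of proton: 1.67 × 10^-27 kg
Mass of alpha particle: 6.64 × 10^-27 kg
The proton has the longer wavelength.

Using λ = h/(mv), since both particles have the same velocity, the wavelength depends only on mass.

For proton: λ₁ = h/(m₁v) = 4.33 × 10^-14 m
For alpha particle: λ₂ = h/(m₂v) = 1.09 × 10^-14 m

Since λ ∝ 1/m at constant velocity, the lighter particle has the longer wavelength.

The proton has the longer de Broglie wavelength.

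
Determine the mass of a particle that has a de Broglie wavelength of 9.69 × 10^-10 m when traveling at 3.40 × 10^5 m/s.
2.01 × 10^-30 kg

From the de Broglie relation λ = h/(mv), we solve for m:

m = h/(λv)
m = (6.626 × 10^-34 J·s) / (9.69 × 10^-10 m × 3.40 × 10^5 m/s)
m = 2.01 × 10^-30 kg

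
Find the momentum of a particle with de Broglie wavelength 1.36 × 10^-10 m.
4.87 × 10^-24 kg·m/s

From the de Broglie relation λ = h/p, we solve for p:

p = h/λ
p = (6.626 × 10^-34 J·s) / (1.36 × 10^-10 m)
p = 4.87 × 10^-24 kg·m/s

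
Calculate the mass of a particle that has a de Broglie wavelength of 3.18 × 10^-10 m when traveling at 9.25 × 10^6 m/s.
2.25 × 10^-31 kg

From the de Broglie relation λ = h/(mv), we solve for m:

m = h/(λv)
m = (6.626 × 10^-34 J·s) / (3.18 × 10^-10 m × 9.25 × 10^6 m/s)
m = 2.25 × 10^-31 kg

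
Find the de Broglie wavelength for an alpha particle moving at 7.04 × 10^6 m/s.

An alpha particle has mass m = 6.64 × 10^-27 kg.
1.42 × 10^-14 m

Using the de Broglie relation λ = h/(mv):

λ = h/(mv)
λ = (6.626 × 10^-34 J·s) / (6.64 × 10^-27 kg × 7.04 × 10^6 m/s)
λ = 1.42 × 10^-14 m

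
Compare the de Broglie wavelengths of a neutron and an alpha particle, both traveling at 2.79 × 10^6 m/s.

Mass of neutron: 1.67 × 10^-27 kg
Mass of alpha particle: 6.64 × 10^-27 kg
The neutron has the longer wavelength.

Using λ = h/(mv), since both particles have the same velocity, the wavelength depends only on mass.

For neutron: λ₁ = h/(m₁v) = 1.42 × 10^-13 m
For alpha particle: λ₂ = h/(m₂v) = 3.58 × 10^-14 m

Since λ ∝ 1/m at constant velocity, the lighter particle has the longer wavelength.

The neutron has the longer de Broglie wavelength.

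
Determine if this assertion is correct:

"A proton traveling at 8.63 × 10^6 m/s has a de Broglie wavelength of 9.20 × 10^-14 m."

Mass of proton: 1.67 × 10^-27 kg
False

The claim is incorrect.

Using λ = h/(mv):
λ = (6.626 × 10^-34 J·s) / (1.67 × 10^-27 kg × 8.63 × 10^6 m/s)
λ = 4.60 × 10^-14 m

The actual wavelength differs from the claimed 9.20 × 10^-14 m.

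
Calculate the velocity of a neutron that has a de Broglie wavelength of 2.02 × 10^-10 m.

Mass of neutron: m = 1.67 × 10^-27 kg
1.96 × 10^3 m/s

From the de Broglie relation λ = h/(mv), we solve for v:

v = h/(mλ)
v = (6.626 × 10^-34 J·s) / (1.67 × 10^-27 kg × 2.02 × 10^-10 m)
v = 1.96 × 10^3 m/s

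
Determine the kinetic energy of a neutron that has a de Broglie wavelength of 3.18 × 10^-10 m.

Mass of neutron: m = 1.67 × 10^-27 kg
1.30 × 10^-21 J (or 8.11 × 10^-3 eV)

From λ = h/√(2mKE), we solve for KE:

λ² = h²/(2mKE)
KE = h²/(2mλ²)
KE = (6.626 × 10^-34 J·s)² / (2 × 1.67 × 10^-27 kg × (3.18 × 10^-10 m)²)
KE = 1.30 × 10^-21 J
KE = 8.11 × 10^-3 eV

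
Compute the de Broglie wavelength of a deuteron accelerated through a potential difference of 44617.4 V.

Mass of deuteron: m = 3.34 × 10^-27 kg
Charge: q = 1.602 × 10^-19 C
9.59 × 10^-14 m

When a particle is accelerated through voltage V, it gains kinetic energy KE = qV.

The de Broglie wavelength is then λ = h/√(2mqV):

λ = h/√(2mqV)
λ = (6.626 × 10^-34 J·s) / √(2 × 3.34 × 10^-27 kg × 1.602 × 10^-19 C × 44617.4 V)
λ = 9.59 × 10^-14 m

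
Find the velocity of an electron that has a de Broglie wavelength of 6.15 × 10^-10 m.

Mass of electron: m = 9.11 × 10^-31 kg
1.18 × 10^6 m/s

From the de Broglie relation λ = h/(mv), we solve for v:

v = h/(mλ)
v = (6.626 × 10^-34 J·s) / (9.11 × 10^-31 kg × 6.15 × 10^-10 m)
v = 1.18 × 10^6 m/s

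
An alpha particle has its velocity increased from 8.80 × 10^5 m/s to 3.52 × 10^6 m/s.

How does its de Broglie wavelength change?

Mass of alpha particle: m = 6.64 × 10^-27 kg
The wavelength decreases by a factor of 4.

Using λ = h/(mv):

Initial wavelength: λ₁ = h/(mv₁) = 1.13 × 10^-13 m
Final wavelength: λ₂ = h/(mv₂) = 2.83 × 10^-14 m

Since λ ∝ 1/v, when velocity increases by a factor of 4, the wavelength decreases by a factor of 4.

λ₂/λ₁ = v₁/v₂ = 1/4

The wavelength decreases by a factor of 4.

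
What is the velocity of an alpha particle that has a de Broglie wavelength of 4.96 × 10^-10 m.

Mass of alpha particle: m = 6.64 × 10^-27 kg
2.01 × 10^2 m/s

From the de Broglie relation λ = h/(mv), we solve for v:

v = h/(mλ)
v = (6.626 × 10^-34 J·s) / (6.64 × 10^-27 kg × 4.96 × 10^-10 m)
v = 2.01 × 10^2 m/s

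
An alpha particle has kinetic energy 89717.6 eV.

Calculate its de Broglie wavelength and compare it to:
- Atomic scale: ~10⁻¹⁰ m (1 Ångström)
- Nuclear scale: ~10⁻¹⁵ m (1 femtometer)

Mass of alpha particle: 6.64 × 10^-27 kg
λ = 4.80 × 10^-14 m, which is between nuclear and atomic scales.

Using λ = h/√(2mKE):

KE = 89717.6 eV = 1.437 × 10^-14 J

λ = h/√(2mKE)
λ = (6.626 × 10^-34 J·s) / √(2 × 6.64 × 10^-27 kg × 1.437 × 10^-14 J)
λ = 4.80 × 10^-14 m

Comparison:
- Atomic scale (10⁻¹⁰ m): λ is 0.00048× this size
- Nuclear scale (10⁻¹⁵ m): λ is 48× this size

The wavelength is between nuclear and atomic scales.

This wavelength is appropriate for probing atomic structure but too large for nuclear physics experiments.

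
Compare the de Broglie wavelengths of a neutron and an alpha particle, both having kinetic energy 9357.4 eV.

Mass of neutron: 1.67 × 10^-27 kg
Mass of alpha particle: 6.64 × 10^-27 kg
The neutron has the longer wavelength.

Using λ = h/√(2mKE):

For neutron: λ₁ = h/√(2m₁KE) = 2.96 × 10^-13 m
For alpha particle: λ₂ = h/√(2m₂KE) = 1.48 × 10^-13 m

Since λ ∝ 1/√m at constant kinetic energy, the lighter particle has the longer wavelength.

The neutron has the longer de Broglie wavelength.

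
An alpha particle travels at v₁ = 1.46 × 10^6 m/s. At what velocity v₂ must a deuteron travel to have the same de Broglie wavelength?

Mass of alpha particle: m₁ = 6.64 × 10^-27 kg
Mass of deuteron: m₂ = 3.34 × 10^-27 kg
v₂ = 2.90 × 10^6 m/s

For equal de Broglie wavelengths: λ₁ = λ₂

h/(m₁v₁) = h/(m₂v₂)
m₁v₁ = m₂v₂
v₂ = v₁ · (m₁/m₂)

v₂ = 1.46 × 10^6 m/s × (6.64 × 10^-27 kg / 3.34 × 10^-27 kg)
v₂ = 2.90 × 10^6 m/s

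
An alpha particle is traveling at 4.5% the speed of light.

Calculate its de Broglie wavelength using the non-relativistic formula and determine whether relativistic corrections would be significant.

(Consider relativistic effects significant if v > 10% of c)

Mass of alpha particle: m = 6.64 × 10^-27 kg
No, relativistic corrections are not needed.

Using the non-relativistic de Broglie formula λ = h/(mv):

v = 4.5% × c = 1.349 × 10^7 m/s

λ = h/(mv)
λ = (6.626 × 10^-34 J·s) / (6.64 × 10^-27 kg × 1.349 × 10^7 m/s)
λ = 7.40 × 10^-15 m

Since v = 4.5% of c < 10% of c, relativistic corrections are NOT significant and this non-relativistic result is a good approximation.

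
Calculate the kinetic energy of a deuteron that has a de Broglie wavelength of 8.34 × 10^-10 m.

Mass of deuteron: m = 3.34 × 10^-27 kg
9.45 × 10^-23 J (or 5.90 × 10^-4 eV)

From λ = h/√(2mKE), we solve for KE:

λ² = h²/(2mKE)
KE = h²/(2mλ²)
KE = (6.626 × 10^-34 J·s)² / (2 × 3.34 × 10^-27 kg × (8.34 × 10^-10 m)²)
KE = 9.45 × 10^-23 J
KE = 5.90 × 10^-4 eV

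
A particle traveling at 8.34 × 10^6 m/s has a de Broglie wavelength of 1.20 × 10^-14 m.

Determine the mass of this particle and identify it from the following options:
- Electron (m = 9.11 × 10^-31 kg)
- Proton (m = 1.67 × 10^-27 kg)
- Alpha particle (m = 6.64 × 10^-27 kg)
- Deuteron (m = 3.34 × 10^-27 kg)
The particle is an alpha particle.

From λ = h/(mv), solve for mass:

m = h/(λv)
m = (6.626 × 10^-34 J·s) / (1.20 × 10^-14 m × 8.34 × 10^6 m/s)
m = 6.62 × 10^-27 kg

Comparing with the listed masses, this is closest to an alpha particle.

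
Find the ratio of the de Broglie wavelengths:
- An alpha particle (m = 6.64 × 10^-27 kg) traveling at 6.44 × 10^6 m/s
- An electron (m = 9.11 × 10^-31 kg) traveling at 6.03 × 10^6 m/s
λ₁/λ₂ = 1.28 × 10^-4

Using λ = h/(mv):

λ₁ = h/(m₁v₁) = 1.55 × 10^-14 m
λ₂ = h/(m₂v₂) = 1.21 × 10^-10 m

Ratio λ₁/λ₂ = (m₂v₂)/(m₁v₁)
         = (9.11 × 10^-31 kg × 6.03 × 10^6 m/s) / (6.64 × 10^-27 kg × 6.44 × 10^6 m/s)
         = 1.28 × 10^-4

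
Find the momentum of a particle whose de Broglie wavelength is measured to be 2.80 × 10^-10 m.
2.37 × 10^-24 kg·m/s

From the de Broglie relation λ = h/p, we solve for p:

p = h/λ
p = (6.626 × 10^-34 J·s) / (2.80 × 10^-10 m)
p = 2.37 × 10^-24 kg·m/s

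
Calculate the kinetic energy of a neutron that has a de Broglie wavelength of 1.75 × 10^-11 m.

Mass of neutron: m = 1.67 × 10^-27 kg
4.29 × 10^-19 J (or 2.68 eV)

From λ = h/√(2mKE), we solve for KE:

λ² = h²/(2mKE)
KE = h²/(2mλ²)
KE = (6.626 × 10^-34 J·s)² / (2 × 1.67 × 10^-27 kg × (1.75 × 10^-11 m)²)
KE = 4.29 × 10^-19 J
KE = 2.68 eV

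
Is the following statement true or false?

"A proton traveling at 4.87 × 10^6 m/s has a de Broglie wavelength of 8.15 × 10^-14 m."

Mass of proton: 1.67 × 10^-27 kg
True

The claim is correct.

Using λ = h/(mv):
λ = (6.626 × 10^-34 J·s) / (1.67 × 10^-27 kg × 4.87 × 10^6 m/s)
λ = 8.15 × 10^-14 m

This matches the claimed value.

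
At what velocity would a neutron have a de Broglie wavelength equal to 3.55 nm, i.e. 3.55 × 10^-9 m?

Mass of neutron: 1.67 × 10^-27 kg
1.12 × 10^2 m/s

From λ = h/(mv), solve for v:

v = h/(mλ)
v = (6.626 × 10^-34 J·s) / (1.67 × 10^-27 kg × 3.55 × 10^-9 m)
v = 1.12 × 10^2 m/s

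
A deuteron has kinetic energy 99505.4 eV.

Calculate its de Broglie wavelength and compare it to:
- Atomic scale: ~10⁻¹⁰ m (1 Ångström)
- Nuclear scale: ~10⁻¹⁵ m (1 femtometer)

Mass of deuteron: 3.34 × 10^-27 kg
λ = 6.42 × 10^-14 m, which is between nuclear and atomic scales.

Using λ = h/√(2mKE):

KE = 99505.4 eV = 1.594 × 10^-14 J

λ = h/√(2mKE)
λ = (6.626 × 10^-34 J·s) / √(2 × 3.34 × 10^-27 kg × 1.594 × 10^-14 J)
λ = 6.42 × 10^-14 m

Comparison:
- Atomic scale (10⁻¹⁰ m): λ is 0.00064× this size
- Nuclear scale (10⁻¹⁵ m): λ is 64× this size

The wavelength is between nuclear and atomic scales.

This wavelength is appropriate for probing atomic structure but too large for nuclear physics experiments.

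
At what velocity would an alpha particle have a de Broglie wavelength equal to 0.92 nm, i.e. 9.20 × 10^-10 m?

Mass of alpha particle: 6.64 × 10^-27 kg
1.08 × 10^2 m/s

From λ = h/(mv), solve for v:

v = h/(mλ)
v = (6.626 × 10^-34 J·s) / (6.64 × 10^-27 kg × 9.20 × 10^-10 m)
v = 1.08 × 10^2 m/s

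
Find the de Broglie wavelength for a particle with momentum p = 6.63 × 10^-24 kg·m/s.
9.99 × 10^-11 m

Using the de Broglie relation λ = h/p:

λ = h/p
λ = (6.626 × 10^-34 J·s) / (6.63 × 10^-24 kg·m/s)
λ = 9.99 × 10^-11 m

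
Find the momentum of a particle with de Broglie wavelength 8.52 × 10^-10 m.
7.78 × 10^-25 kg·m/s

From the de Broglie relation λ = h/p, we solve for p:

p = h/λ
p = (6.626 × 10^-34 J·s) / (8.52 × 10^-10 m)
p = 7.78 × 10^-25 kg·m/s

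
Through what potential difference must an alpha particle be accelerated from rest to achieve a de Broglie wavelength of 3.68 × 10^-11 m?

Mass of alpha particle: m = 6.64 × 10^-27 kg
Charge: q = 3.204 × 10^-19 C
7.62 × 10^-2 V

From λ = h/√(2mqV), we solve for V:

λ² = h²/(2mqV)
V = h²/(2mqλ²)
V = (6.626 × 10^-34 J·s)² / (2 × 6.64 × 10^-27 kg × 3.204 × 10^-19 C × (3.68 × 10^-11 m)²)
V = 7.62 × 10^-2 V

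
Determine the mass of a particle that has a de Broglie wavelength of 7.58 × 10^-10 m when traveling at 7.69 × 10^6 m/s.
1.14 × 10^-31 kg

From the de Broglie relation λ = h/(mv), we solve for m:

m = h/(λv)
m = (6.626 × 10^-34 J·s) / (7.58 × 10^-10 m × 7.69 × 10^6 m/s)
m = 1.14 × 10^-31 kg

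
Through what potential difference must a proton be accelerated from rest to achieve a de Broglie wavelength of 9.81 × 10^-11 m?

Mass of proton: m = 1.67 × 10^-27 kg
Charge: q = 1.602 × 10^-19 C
8.53 × 10^-2 V

From λ = h/√(2mqV), we solve for V:

λ² = h²/(2mqV)
V = h²/(2mqλ²)
V = (6.626 × 10^-34 J·s)² / (2 × 1.67 × 10^-27 kg × 1.602 × 10^-19 C × (9.81 × 10^-11 m)²)
V = 8.53 × 10^-2 V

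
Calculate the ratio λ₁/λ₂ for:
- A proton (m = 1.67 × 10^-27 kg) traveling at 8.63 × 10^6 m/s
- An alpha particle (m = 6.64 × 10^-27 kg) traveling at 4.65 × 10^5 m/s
λ₁/λ₂ = 0.214

Using λ = h/(mv):

λ₁ = h/(m₁v₁) = 4.60 × 10^-14 m
λ₂ = h/(m₂v₂) = 2.15 × 10^-13 m

Ratio λ₁/λ₂ = (m₂v₂)/(m₁v₁)
         = (6.64 × 10^-27 kg × 4.65 × 10^5 m/s) / (1.67 × 10^-27 kg × 8.63 × 10^6 m/s)
         = 0.214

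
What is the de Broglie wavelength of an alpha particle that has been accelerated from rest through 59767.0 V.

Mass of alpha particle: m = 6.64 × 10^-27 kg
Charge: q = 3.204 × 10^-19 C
4.16 × 10^-14 m

When a particle is accelerated through voltage V, it gains kinetic energy KE = qV.

The de Broglie wavelength is then λ = h/√(2mqV):

λ = h/√(2mqV)
λ = (6.626 × 10^-34 J·s) / √(2 × 6.64 × 10^-27 kg × 3.204 × 10^-19 C × 59767.0 V)
λ = 4.16 × 10^-14 m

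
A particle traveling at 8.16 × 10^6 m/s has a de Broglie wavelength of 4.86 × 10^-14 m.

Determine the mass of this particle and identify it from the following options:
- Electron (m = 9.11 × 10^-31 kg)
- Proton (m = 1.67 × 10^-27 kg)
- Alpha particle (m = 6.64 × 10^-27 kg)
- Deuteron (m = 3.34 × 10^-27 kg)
The particle is a proton.

From λ = h/(mv), solve for mass:

m = h/(λv)
m = (6.626 × 10^-34 J·s) / (4.86 × 10^-14 m × 8.16 × 10^6 m/s)
m = 1.67 × 10^-27 kg

Comparing with the listed masses, this is closest to a proton.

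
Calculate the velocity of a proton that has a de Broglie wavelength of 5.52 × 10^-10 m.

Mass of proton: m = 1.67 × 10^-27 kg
7.19 × 10^2 m/s

From the de Broglie relation λ = h/(mv), we solve for v:

v = h/(mλ)
v = (6.626 × 10^-34 J·s) / (1.67 × 10^-27 kg × 5.52 × 10^-10 m)
v = 7.19 × 10^2 m/s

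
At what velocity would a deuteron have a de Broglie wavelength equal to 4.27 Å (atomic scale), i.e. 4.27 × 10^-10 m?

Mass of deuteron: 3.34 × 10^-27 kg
4.65 × 10^2 m/s

From λ = h/(mv), solve for v:

v = h/(mλ)
v = (6.626 × 10^-34 J·s) / (3.34 × 10^-27 kg × 4.27 × 10^-10 m)
v = 4.65 × 10^2 m/s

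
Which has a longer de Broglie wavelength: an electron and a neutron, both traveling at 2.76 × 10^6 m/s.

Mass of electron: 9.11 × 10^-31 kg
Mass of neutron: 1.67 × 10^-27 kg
The electron has the longer wavelength.

Using λ = h/(mv), since both particles have the same velocity, the wavelength depends only on mass.

For electron: λ₁ = h/(m₁v) = 2.64 × 10^-10 m
For neutron: λ₂ = h/(m₂v) = 1.44 × 10^-13 m

Since λ ∝ 1/m at constant velocity, the lighter particle has the longer wavelength.

The electron has the longer de Broglie wavelength.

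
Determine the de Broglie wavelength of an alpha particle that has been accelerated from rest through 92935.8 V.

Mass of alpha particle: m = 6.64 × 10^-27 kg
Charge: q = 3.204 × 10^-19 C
3.33 × 10^-14 m

When a particle is accelerated through voltage V, it gains kinetic energy KE = qV.

The de Broglie wavelength is then λ = h/√(2mqV):

λ = h/√(2mqV)
λ = (6.626 × 10^-34 J·s) / √(2 × 6.64 × 10^-27 kg × 3.204 × 10^-19 C × 92935.8 V)
λ = 3.33 × 10^-14 m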